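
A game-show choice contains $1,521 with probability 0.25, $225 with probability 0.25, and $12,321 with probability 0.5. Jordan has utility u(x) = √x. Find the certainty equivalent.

$4,761

E[u] = 0.25·√1521 + 0.25·√225 + 0.5·√12321 = 0.25·39 + 0.25·15 + 0.5·111 = 69
CE = (69)² = 4761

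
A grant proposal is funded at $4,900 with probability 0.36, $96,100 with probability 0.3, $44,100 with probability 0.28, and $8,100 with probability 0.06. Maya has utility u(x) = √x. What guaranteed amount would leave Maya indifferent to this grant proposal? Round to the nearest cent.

$33,269.76

E[u] = 0.36·√4900 + 0.3·√96100 + 0.28·√44100 + 0.06·√8100 = 0.36·70 + 0.3·310 + 0.28·210 + 0.06·90 = 182.4
CE = (182.4)² = 33269.76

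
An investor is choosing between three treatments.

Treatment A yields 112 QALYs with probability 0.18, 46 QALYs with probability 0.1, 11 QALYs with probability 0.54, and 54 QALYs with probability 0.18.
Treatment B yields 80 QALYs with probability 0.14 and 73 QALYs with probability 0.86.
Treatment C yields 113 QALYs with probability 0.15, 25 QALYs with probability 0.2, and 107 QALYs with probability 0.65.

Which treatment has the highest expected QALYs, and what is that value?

Treatment C (91.5 QALYs)

Treatment A = 0.18 × 112 + 0.1 × 46 + 0.54 × 11 + 0.18 × 54 = 20.16 + 4.6 + 5.94 + 9.72 = 40.42
Treatment B = 0.14 × 80 + 0.86 × 73 = 11.2 + 62.78 = 73.98
Treatment C = 0.15 × 113 + 0.2 × 25 + 0.65 × 107 = 16.95 + 5 + 69.55 = 91.5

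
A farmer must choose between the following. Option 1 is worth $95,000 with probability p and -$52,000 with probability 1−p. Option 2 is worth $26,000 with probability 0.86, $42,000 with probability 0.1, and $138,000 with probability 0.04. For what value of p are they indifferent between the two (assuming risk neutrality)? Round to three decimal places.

EV(Option 2) = 0.86 × 26000 + 0.1 × 42000 + 0.04 × 138000 = 22360 + 4200 + 5520 = 32080
p·95000 + (1−p)·(-52000) = 32080
147000p − 52000 = 32080
p = (32080 + 52000) / 147000

p = 0.572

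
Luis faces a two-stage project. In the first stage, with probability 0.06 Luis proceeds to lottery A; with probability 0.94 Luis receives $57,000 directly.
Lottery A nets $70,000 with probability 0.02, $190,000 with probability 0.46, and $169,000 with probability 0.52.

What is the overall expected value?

$64,180.80

EV(A) = 0.02 × 70000 + 0.46 × 190000 + 0.52 × 169000 = 1400 + 87400 + 87880 = 176680
Branch B: 57000 (certain)
Overall = 0.06 × 176680 + 0.94 × 57000 = 10600.8 + 53580 = 64180.8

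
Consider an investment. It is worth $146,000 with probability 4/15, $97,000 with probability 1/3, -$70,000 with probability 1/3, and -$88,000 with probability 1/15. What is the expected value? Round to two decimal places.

EV = 4/15 × 146000 + 1/3 × 97000 + 1/3 × (-70000) + 1/15 × (-88000) = 38933.3333 + 32333.3333 − 23333.3333 − 5866.6667 = 42066.6667

$42,066.67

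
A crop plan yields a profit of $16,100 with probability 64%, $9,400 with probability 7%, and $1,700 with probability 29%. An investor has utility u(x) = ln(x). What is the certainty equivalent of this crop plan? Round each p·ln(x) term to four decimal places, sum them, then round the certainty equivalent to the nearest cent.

E[u] = 0.64·ln(16100) + 0.07·ln(9400) + 0.29·ln(1700) = 6.1994 + 0.6404 + 2.1571 = 8.9969
CE = e^8.9969 ≈ 8078.00

$8,078.00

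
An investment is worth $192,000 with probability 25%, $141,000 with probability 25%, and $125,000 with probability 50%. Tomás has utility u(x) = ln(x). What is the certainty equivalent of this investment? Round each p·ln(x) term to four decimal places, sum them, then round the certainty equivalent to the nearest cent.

$143,400.97

E[u] = 0.25·ln(192000) + 0.25·ln(141000) + 0.5·ln(125000) = 3.0413 + 2.9641 + 5.8680 = 11.8734
CE = e^11.8734 ≈ 143400.97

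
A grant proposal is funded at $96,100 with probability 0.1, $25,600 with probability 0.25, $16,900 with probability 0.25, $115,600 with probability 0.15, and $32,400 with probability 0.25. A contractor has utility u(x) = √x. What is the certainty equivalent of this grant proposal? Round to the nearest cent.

$39,800.25

E[u] = 0.1·√96100 + 0.25·√25600 + 0.25·√16900 + 0.15·√115600 + 0.25·√32400 = 0.1·310 + 0.25·160 + 0.25·130 + 0.15·340 + 0.25·180 = 199.5
CE = (199.5)² = 39800.25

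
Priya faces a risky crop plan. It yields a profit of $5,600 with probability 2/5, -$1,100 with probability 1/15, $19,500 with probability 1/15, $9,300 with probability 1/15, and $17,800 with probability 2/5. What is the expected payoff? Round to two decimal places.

$11,206.67

EV = 2/5 × 5600 + 1/15 × (-1100) + 1/15 × 19500 + 1/15 × 9300 + 2/5 × 17800 = 2240 − 73.3333 + 1300 + 620 + 7120 = 11206.6667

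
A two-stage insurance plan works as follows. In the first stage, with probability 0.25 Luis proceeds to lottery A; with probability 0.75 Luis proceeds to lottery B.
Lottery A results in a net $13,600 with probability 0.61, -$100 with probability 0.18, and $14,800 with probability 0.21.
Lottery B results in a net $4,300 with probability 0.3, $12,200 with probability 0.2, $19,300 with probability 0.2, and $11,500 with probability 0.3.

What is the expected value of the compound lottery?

EV(A) = 0.61 × 13600 + 0.18 × (-100) + 0.21 × 14800 = 8296 − 18 + 3108 = 11386
EV(B) = 0.3 × 4300 + 0.2 × 12200 + 0.2 × 19300 + 0.3 × 11500 = 1290 + 2440 + 3860 + 3450 = 11040
Overall = 0.25 × 11386 + 0.75 × 11040 = 2846.5 + 8280 = 11126.5

$11,126.50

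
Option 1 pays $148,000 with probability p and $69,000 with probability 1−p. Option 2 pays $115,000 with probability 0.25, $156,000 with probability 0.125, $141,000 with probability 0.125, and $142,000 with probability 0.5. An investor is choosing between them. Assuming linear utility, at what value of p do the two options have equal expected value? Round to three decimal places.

EV(Option 2) = 0.25 × 115000 + 0.125 × 156000 + 0.125 × 141000 + 0.5 × 142000 = 28750 + 19500 + 17625 + 71000 = 136875
p·148000 + (1−p)·69000 = 136875
79000p + 69000 = 136875
p = (136875 − 69000) / 79000

p = 0.859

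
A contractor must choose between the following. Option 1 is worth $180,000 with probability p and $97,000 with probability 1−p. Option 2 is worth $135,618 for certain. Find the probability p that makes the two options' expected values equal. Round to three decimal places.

p = 0.465

p·180000 + (1−p)·97000 = 135618
83000p + 97000 = 135618
p = (135618 − 97000) / 83000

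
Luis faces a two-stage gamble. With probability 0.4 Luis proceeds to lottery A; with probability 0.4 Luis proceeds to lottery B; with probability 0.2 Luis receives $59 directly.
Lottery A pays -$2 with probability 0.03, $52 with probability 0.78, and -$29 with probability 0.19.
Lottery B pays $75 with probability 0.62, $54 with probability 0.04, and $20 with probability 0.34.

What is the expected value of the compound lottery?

EV(A) = 0.03 × (-2) + 0.78 × 52 + 0.19 × (-29) = -0.06 + 40.56 − 5.51 = 34.99
EV(B) = 0.62 × 75 + 0.04 × 54 + 0.34 × 20 = 46.5 + 2.16 + 6.8 = 55.46
Branch C: 59 (certain)
Overall = 0.4 × 34.99 + 0.4 × 55.46 + 0.2 × 59 = 13.996 + 22.184 + 11.8 = 47.98

$47.98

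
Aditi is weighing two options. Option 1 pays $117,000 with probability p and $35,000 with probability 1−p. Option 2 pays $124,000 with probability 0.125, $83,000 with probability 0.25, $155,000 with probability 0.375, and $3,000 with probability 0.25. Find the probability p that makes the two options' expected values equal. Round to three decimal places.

p = 0.733

EV(Option 2) = 0.125 × 124000 + 0.25 × 83000 + 0.375 × 155000 + 0.25 × 3000 = 15500 + 20750 + 58125 + 750 = 95125
p·117000 + (1−p)·35000 = 95125
82000p + 35000 = 95125
p = (95125 − 35000) / 82000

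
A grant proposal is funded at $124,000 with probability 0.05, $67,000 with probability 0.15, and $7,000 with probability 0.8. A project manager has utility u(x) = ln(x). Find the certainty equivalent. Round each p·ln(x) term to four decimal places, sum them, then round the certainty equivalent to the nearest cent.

E[u] = 0.05·ln(124000) + 0.15·ln(67000) + 0.8·ln(7000) = 0.5864 + 1.6669 + 7.0829 = 9.3362
CE = e^9.3362 ≈ 11341.23

$11,341.23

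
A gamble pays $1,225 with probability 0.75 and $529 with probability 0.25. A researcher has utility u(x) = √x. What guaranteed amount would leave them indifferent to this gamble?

E[u] = 0.75·√1225 + 0.25·√529 = 0.75·35 + 0.25·23 = 32
CE = (32)² = 1024

$1,024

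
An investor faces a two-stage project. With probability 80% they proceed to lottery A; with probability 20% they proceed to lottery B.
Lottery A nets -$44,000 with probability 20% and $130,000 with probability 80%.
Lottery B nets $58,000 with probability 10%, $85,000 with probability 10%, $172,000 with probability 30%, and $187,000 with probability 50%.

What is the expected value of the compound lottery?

EV(A) = 0.2 × (-44000) + 0.8 × 130000 = -8800 + 104000 = 95200
EV(B) = 0.1 × 58000 + 0.1 × 85000 + 0.3 × 172000 + 0.5 × 187000 = 5800 + 8500 + 51600 + 93500 = 159400
Overall = 0.8 × 95200 + 0.2 × 159400 = 76160 + 31880 = 108040

$108,040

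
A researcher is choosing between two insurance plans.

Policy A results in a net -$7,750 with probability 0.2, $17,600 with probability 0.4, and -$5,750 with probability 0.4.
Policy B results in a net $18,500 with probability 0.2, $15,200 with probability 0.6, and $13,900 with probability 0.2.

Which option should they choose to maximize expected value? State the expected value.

Policy A = 0.2 × (-7750) + 0.4 × 17600 + 0.4 × (-5750) = -1550 + 7040 − 2300 = 3190
Policy B = 0.2 × 18500 + 0.6 × 15200 + 0.2 × 13900 = 3700 + 9120 + 2780 = 15600

Policy B ($15,600)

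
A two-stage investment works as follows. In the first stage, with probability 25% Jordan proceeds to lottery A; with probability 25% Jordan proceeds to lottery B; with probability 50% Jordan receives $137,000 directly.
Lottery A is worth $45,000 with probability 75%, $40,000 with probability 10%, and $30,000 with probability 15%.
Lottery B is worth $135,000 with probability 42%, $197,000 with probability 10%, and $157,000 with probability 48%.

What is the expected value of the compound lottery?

$117,002.50

EV(A) = 0.75 × 45000 + 0.1 × 40000 + 0.15 × 30000 = 33750 + 4000 + 4500 = 42250
EV(B) = 0.42 × 135000 + 0.1 × 197000 + 0.48 × 157000 = 56700 + 19700 + 75360 = 151760
Branch C: 137000 (certain)
Overall = 0.25 × 42250 + 0.25 × 151760 + 0.5 × 137000 = 10562.5 + 37940 + 68500 = 117002.5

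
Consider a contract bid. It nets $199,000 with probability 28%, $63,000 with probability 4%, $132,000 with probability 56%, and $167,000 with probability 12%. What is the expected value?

$152,200

EV = 0.28 × 199000 + 0.04 × 63000 + 0.56 × 132000 + 0.12 × 167000 = 55720 + 2520 + 73920 + 20040 = 152200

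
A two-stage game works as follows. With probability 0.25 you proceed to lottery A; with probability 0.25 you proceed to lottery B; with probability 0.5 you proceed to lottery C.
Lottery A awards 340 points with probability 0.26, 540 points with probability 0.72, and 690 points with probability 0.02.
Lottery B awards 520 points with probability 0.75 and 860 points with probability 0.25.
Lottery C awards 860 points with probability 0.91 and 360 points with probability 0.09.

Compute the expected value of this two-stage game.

681.5 points

EV(A) = 0.26 × 340 + 0.72 × 540 + 0.02 × 690 = 88.4 + 388.8 + 13.8 = 491
EV(B) = 0.75 × 520 + 0.25 × 860 = 390 + 215 = 605
EV(C) = 0.91 × 860 + 0.09 × 360 = 782.6 + 32.4 = 815
Overall = 0.25 × 491 + 0.25 × 605 + 0.5 × 815 = 122.75 + 151.25 + 407.5 = 681.5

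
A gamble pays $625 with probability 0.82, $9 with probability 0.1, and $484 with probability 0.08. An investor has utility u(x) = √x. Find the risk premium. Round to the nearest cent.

$43.17

E[u] = 0.82·√625 + 0.1·√9 + 0.08·√484 = 0.82·25 + 0.1·3 + 0.08·22 = 22.56
CE = (22.56)² = 508.9536
Risk premium = EV − CE = 552.12 − 508.9536 = 43.1664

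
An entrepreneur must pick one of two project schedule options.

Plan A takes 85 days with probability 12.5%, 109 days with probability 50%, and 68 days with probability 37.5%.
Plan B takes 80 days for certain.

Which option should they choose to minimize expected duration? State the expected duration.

Plan B (80 days)

Plan A = 0.125 × 85 + 0.5 × 109 + 0.375 × 68 = 10.625 + 54.5 + 25.5 = 90.625
Plan B: 80 (certain)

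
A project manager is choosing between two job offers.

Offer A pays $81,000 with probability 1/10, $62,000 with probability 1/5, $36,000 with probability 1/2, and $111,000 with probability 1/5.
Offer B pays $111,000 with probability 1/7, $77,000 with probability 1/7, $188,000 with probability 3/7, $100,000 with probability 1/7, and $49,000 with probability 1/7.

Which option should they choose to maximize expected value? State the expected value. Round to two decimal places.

Offer A = 1/10 × 81000 + 1/5 × 62000 + 1/2 × 36000 + 1/5 × 111000 = 8100 + 12400 + 18000 + 22200 = 60700
Offer B = 1/7 × 111000 + 1/7 × 77000 + 3/7 × 188000 + 1/7 × 100000 + 1/7 × 49000 = 15857.1429 + 11000 + 80571.4286 + 14285.7143 + 7000 = 128714.2857

Offer B ($128,714.29)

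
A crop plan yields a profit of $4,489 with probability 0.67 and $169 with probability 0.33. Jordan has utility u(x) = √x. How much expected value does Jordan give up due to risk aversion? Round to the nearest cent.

E[u] = 0.67·√4489 + 0.33·√169 = 0.67·67 + 0.33·13 = 49.18
CE = (49.18)² = 2418.6724
Risk premium = EV − CE = 3063.4 − 2418.6724 = 644.7276

$644.73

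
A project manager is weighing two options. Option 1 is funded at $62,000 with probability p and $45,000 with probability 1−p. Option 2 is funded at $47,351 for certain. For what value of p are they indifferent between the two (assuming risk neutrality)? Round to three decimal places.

p = 0.138

p·62000 + (1−p)·45000 = 47351
17000p + 45000 = 47351
p = (47351 − 45000) / 17000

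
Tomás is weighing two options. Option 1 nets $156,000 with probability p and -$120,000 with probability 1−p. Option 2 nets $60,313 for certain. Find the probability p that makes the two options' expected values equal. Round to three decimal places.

p·156000 + (1−p)·(-120000) = 60313
276000p − 120000 = 60313
p = (60313 + 120000) / 276000

p = 0.653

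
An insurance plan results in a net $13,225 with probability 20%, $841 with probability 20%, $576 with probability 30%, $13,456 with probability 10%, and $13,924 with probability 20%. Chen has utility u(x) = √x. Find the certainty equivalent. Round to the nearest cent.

E[u] = 0.2·√13225 + 0.2·√841 + 0.3·√576 + 0.1·√13456 + 0.2·√13924 = 0.2·115 + 0.2·29 + 0.3·24 + 0.1·116 + 0.2·118 = 71.2
CE = (71.2)² = 5069.44

$5,069.44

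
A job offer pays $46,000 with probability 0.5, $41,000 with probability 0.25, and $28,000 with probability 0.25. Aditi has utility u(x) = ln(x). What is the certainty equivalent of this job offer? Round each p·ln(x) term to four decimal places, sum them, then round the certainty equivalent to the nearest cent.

$39,478.05

E[u] = 0.5·ln(46000) + 0.25·ln(41000) + 0.25·ln(28000) = 5.3682 + 2.6553 + 2.5600 = 10.5835
CE = e^10.5835 ≈ 39478.05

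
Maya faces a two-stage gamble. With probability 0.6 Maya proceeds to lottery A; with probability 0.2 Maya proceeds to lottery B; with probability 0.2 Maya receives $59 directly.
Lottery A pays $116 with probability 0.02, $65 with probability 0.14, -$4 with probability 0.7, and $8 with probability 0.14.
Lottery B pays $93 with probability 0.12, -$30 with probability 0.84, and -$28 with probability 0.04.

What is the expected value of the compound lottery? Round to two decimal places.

EV(A) = 0.02 × 116 + 0.14 × 65 + 0.7 × (-4) + 0.14 × 8 = 2.32 + 9.1 − 2.8 + 1.12 = 9.74
EV(B) = 0.12 × 93 + 0.84 × (-30) + 0.04 × (-28) = 11.16 − 25.2 − 1.12 = -15.16
Branch C: 59 (certain)
Overall = 0.6 × 9.74 + 0.2 × (-15.16) + 0.2 × 59 = 5.844 − 3.032 + 11.8 = 14.612

$14.61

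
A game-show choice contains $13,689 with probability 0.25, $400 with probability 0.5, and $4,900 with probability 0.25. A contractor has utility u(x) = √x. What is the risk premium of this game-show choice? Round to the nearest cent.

$1,626.69

E[u] = 0.25·√13689 + 0.5·√400 + 0.25·√4900 = 0.25·117 + 0.5·20 + 0.25·70 = 56.75
CE = (56.75)² = 3220.5625
Risk premium = EV − CE = 4847.25 − 3220.5625 = 1626.6875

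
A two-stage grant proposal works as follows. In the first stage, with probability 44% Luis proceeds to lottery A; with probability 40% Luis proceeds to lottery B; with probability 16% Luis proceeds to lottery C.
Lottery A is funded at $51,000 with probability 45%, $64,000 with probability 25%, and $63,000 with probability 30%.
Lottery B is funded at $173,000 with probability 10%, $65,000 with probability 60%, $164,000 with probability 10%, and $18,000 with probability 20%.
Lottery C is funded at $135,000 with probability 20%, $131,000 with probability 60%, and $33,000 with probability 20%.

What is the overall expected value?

$73,926

EV(A) = 0.45 × 51000 + 0.25 × 64000 + 0.3 × 63000 = 22950 + 16000 + 18900 = 57850
EV(B) = 0.1 × 173000 + 0.6 × 65000 + 0.1 × 164000 + 0.2 × 18000 = 17300 + 39000 + 16400 + 3600 = 76300
EV(C) = 0.2 × 135000 + 0.6 × 131000 + 0.2 × 33000 = 27000 + 78600 + 6600 = 112200
Overall = 0.44 × 57850 + 0.4 × 76300 + 0.16 × 112200 = 25454 + 30520 + 17952 = 73926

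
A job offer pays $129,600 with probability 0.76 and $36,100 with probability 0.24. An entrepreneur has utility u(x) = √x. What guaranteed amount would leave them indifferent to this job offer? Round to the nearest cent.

E[u] = 0.76·√129600 + 0.24·√36100 = 0.76·360 + 0.24·190 = 319.2
CE = (319.2)² = 101888.64

$101,888.64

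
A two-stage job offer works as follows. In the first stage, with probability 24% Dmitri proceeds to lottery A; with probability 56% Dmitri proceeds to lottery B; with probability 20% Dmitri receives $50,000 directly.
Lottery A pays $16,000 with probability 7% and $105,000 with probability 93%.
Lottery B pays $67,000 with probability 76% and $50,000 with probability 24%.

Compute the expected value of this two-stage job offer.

$68,940

EV(A) = 0.07 × 16000 + 0.93 × 105000 = 1120 + 97650 = 98770
EV(B) = 0.76 × 67000 + 0.24 × 50000 = 50920 + 12000 = 62920
Branch C: 50000 (certain)
Overall = 0.24 × 98770 + 0.56 × 62920 + 0.2 × 50000 = 23704.8 + 35235.2 + 10000 = 68940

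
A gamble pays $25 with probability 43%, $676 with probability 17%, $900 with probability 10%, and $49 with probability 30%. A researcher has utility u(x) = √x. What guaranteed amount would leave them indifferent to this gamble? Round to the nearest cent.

$136.19

E[u] = 0.43·√25 + 0.17·√676 + 0.1·√900 + 0.3·√49 = 0.43·5 + 0.17·26 + 0.1·30 + 0.3·7 = 11.67
CE = (11.67)² = 136.1889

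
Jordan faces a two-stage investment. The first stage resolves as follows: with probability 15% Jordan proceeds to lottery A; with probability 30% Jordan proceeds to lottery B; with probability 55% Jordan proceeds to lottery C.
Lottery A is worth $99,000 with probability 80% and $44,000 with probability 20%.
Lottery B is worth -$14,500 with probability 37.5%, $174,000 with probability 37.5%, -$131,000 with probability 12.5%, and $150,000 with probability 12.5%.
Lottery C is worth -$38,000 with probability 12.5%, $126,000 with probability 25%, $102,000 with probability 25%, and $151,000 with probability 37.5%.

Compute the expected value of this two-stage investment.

EV(A) = 0.8 × 99000 + 0.2 × 44000 = 79200 + 8800 = 88000
EV(B) = 0.375 × (-14500) + 0.375 × 174000 + 0.125 × (-131000) + 0.125 × 150000 = -5437.5 + 65250 − 16375 + 18750 = 62187.5
EV(C) = 0.125 × (-38000) + 0.25 × 126000 + 0.25 × 102000 + 0.375 × 151000 = -4750 + 31500 + 25500 + 56625 = 108875
Overall = 0.15 × 88000 + 0.3 × 62187.5 + 0.55 × 108875 = 13200 + 18656.25 + 59881.25 = 91737.5

$91,737.50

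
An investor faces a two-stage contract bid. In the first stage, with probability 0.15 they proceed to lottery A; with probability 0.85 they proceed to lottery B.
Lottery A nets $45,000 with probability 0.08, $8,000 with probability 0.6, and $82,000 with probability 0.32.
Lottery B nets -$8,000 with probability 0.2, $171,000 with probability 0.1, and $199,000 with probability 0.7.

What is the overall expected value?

EV(A) = 0.08 × 45000 + 0.6 × 8000 + 0.32 × 82000 = 3600 + 4800 + 26240 = 34640
EV(B) = 0.2 × (-8000) + 0.1 × 171000 + 0.7 × 199000 = -1600 + 17100 + 139300 = 154800
Overall = 0.15 × 34640 + 0.85 × 154800 = 5196 + 131580 = 136776

$136,776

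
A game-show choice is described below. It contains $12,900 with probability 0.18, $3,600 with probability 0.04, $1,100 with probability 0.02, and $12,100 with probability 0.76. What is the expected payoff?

EV = 0.18 × 12900 + 0.04 × 3600 + 0.02 × 1100 + 0.76 × 12100 = 2322 + 144 + 22 + 9196 = 11684

$11,684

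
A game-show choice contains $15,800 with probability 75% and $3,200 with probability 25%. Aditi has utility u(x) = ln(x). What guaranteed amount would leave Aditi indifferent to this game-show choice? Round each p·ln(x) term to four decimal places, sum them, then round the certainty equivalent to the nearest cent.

$10,598.84

E[u] = 0.75·ln(15800) + 0.25·ln(3200) = 7.2508 + 2.0177 = 9.2685
CE = e^9.2685 ≈ 10598.84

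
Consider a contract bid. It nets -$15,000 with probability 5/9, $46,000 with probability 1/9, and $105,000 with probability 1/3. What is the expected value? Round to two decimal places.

EV = 5/9 × (-15000) + 1/9 × 46000 + 1/3 × 105000 = -8333.3333 + 5111.1111 + 35000 = 31777.7778

$31,777.78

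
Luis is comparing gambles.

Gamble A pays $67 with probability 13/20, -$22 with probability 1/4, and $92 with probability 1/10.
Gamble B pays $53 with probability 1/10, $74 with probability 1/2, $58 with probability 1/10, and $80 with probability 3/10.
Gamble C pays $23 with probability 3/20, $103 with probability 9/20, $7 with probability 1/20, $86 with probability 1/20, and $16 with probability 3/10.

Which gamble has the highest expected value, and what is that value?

Gamble B ($72.10)

Gamble A = 13/20 × 67 + 1/4 × (-22) + 1/10 × 92 = 43.55 − 5.5 + 9.2 = 47.25
Gamble B = 1/10 × 53 + 1/2 × 74 + 1/10 × 58 + 3/10 × 80 = 5.3 + 37 + 5.8 + 24 = 72.1
Gamble C = 3/20 × 23 + 9/20 × 103 + 1/20 × 7 + 1/20 × 86 + 3/10 × 16 = 3.45 + 46.35 + 0.35 + 4.3 + 4.8 = 59.25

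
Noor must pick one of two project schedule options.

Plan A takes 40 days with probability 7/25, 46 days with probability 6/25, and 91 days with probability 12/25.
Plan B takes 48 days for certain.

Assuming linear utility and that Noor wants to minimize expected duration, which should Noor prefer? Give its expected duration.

Plan A = 7/25 × 40 + 6/25 × 46 + 12/25 × 91 = 11.2 + 11.04 + 43.68 = 65.92
Plan B: 48 (certain)

Plan B (48 days)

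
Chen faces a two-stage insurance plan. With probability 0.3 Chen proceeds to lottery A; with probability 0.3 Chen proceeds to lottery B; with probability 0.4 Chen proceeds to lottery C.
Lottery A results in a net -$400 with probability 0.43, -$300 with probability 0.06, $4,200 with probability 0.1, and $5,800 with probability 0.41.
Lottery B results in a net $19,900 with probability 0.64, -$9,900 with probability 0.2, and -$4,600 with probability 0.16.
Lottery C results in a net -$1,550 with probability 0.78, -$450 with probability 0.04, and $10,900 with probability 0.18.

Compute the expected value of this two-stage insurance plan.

EV(A) = 0.43 × (-400) + 0.06 × (-300) + 0.1 × 4200 + 0.41 × 5800 = -172 − 18 + 420 + 2378 = 2608
EV(B) = 0.64 × 19900 + 0.2 × (-9900) + 0.16 × (-4600) = 12736 − 1980 − 736 = 10020
EV(C) = 0.78 × (-1550) + 0.04 × (-450) + 0.18 × 10900 = -1209 − 18 + 1962 = 735
Overall = 0.3 × 2608 + 0.3 × 10020 + 0.4 × 735 = 782.4 + 3006 + 294 = 4082.4

$4,082.40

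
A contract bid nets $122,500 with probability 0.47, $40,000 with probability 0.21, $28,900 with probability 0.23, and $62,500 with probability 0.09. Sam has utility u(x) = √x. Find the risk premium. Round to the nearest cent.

E[u] = 0.47·√122500 + 0.21·√40000 + 0.23·√28900 + 0.09·√62500 = 0.47·350 + 0.21·200 + 0.23·170 + 0.09·250 = 268.1
CE = (268.1)² = 71877.61
Risk premium = EV − CE = 78247 − 71877.61 = 6369.39

$6,369.39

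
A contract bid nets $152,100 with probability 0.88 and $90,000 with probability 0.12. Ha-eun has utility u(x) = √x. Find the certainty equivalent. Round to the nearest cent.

$143,792.64

E[u] = 0.88·√152100 + 0.12·√90000 = 0.88·390 + 0.12·300 = 379.2
CE = (379.2)² = 143792.64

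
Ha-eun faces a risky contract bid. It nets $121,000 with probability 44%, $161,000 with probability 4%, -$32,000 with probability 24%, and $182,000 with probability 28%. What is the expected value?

$102,960

EV = 0.44 × 121000 + 0.04 × 161000 + 0.24 × (-32000) + 0.28 × 182000 = 53240 + 6440 − 7680 + 50960 = 102960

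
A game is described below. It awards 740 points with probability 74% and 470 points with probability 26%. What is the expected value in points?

669.8 points

EV = 0.74 × 740 + 0.26 × 470 = 547.6 + 122.2 = 669.8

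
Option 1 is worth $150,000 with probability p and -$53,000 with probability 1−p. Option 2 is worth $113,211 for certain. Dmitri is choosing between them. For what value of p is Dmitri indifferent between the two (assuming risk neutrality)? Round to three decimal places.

p = 0.819

p·150000 + (1−p)·(-53000) = 113211
203000p − 53000 = 113211
p = (113211 + 53000) / 203000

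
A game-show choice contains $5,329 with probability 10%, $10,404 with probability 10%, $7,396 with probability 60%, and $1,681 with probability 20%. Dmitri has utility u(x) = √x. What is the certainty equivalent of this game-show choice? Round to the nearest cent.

$5,975.29

E[u] = 0.1·√5329 + 0.1·√10404 + 0.6·√7396 + 0.2·√1681 = 0.1·73 + 0.1·102 + 0.6·86 + 0.2·41 = 77.3
CE = (77.3)² = 5975.29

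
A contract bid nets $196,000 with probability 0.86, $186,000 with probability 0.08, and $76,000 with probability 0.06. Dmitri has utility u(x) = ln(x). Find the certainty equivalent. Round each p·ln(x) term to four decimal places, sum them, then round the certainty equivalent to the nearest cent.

E[u] = 0.86·ln(196000) + 0.08·ln(186000) + 0.06·ln(76000) = 10.4798 + 0.9707 + 0.6743 = 12.1248
CE = e^12.1248 ≈ 184388.46

$184,388.46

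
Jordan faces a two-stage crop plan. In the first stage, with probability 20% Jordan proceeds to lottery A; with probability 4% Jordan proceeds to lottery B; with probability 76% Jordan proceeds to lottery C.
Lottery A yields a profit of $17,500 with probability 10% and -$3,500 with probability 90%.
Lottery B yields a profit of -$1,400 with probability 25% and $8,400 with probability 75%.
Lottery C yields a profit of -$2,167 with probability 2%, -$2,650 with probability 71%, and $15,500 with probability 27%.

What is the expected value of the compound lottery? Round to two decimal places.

EV(A) = 0.1 × 17500 + 0.9 × (-3500) = 1750 − 3150 = -1400
EV(B) = 0.25 × (-1400) + 0.75 × 8400 = -350 + 6300 = 5950
EV(C) = 0.02 × (-2167) + 0.71 × (-2650) + 0.27 × 15500 = -43.34 − 1881.5 + 4185 = 2260.16
Overall = 0.2 × (-1400) + 0.04 × 5950 + 0.76 × 2260.16 = -280 + 238 + 1717.7216 = 1675.7216

$1,675.72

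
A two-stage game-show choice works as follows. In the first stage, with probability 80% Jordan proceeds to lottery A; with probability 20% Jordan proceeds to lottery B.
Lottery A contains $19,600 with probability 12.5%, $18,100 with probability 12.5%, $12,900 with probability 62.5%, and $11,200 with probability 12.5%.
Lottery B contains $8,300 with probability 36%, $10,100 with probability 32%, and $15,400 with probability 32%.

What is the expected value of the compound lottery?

EV(A) = 0.125 × 19600 + 0.125 × 18100 + 0.625 × 12900 + 0.125 × 11200 = 2450 + 2262.5 + 8062.5 + 1400 = 14175
EV(B) = 0.36 × 8300 + 0.32 × 10100 + 0.32 × 15400 = 2988 + 3232 + 4928 = 11148
Overall = 0.8 × 14175 + 0.2 × 11148 = 11340 + 2229.6 = 13569.6

$13,569.60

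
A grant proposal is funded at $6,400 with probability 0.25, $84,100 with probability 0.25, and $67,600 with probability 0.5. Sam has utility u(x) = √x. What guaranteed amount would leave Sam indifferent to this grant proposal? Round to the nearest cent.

$49,506.25

E[u] = 0.25·√6400 + 0.25·√84100 + 0.5·√67600 = 0.25·80 + 0.25·290 + 0.5·260 = 222.5
CE = (222.5)² = 49506.25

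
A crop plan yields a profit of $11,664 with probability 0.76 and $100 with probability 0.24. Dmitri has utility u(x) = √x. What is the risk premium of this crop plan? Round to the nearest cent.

$1,751.77

E[u] = 0.76·√11664 + 0.24·√100 = 0.76·108 + 0.24·10 = 84.48
CE = (84.48)² = 7136.8704
Risk premium = EV − CE = 8888.64 − 7136.8704 = 1751.7696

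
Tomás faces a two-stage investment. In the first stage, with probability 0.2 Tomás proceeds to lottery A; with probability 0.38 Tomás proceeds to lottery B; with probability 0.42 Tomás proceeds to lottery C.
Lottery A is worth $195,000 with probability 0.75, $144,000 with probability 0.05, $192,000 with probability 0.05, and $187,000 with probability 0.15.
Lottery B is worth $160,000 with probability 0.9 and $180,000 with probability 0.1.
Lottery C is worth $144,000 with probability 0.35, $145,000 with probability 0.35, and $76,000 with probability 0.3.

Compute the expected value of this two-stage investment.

EV(A) = 0.75 × 195000 + 0.05 × 144000 + 0.05 × 192000 + 0.15 × 187000 = 146250 + 7200 + 9600 + 28050 = 191100
EV(B) = 0.9 × 160000 + 0.1 × 180000 = 144000 + 18000 = 162000
EV(C) = 0.35 × 144000 + 0.35 × 145000 + 0.3 × 76000 = 50400 + 50750 + 22800 = 123950
Overall = 0.2 × 191100 + 0.38 × 162000 + 0.42 × 123950 = 38220 + 61560 + 52059 = 151839

$151,839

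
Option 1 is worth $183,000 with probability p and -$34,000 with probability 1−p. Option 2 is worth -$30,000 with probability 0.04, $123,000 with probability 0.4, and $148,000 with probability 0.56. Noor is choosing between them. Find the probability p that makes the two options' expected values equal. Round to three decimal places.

EV(Option 2) = 0.04 × (-30000) + 0.4 × 123000 + 0.56 × 148000 = -1200 + 49200 + 82880 = 130880
p·183000 + (1−p)·(-34000) = 130880
217000p − 34000 = 130880
p = (130880 + 34000) / 217000

p = 0.760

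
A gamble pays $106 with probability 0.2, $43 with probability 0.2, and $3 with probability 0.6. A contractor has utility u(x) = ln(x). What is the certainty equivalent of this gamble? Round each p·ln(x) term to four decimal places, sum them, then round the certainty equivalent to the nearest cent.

$10.42

E[u] = 0.2·ln(106) + 0.2·ln(43) + 0.6·ln(3) = 0.9327 + 0.7522 + 0.6592 = 2.3441
CE = e^2.3441 ≈ 10.42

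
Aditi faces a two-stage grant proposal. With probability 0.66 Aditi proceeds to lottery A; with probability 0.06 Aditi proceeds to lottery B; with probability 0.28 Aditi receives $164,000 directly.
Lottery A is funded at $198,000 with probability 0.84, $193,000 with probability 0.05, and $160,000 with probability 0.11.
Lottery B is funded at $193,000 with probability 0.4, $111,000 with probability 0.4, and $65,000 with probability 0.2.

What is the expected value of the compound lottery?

$181,752.20

EV(A) = 0.84 × 198000 + 0.05 × 193000 + 0.11 × 160000 = 166320 + 9650 + 17600 = 193570
EV(B) = 0.4 × 193000 + 0.4 × 111000 + 0.2 × 65000 = 77200 + 44400 + 13000 = 134600
Branch C: 164000 (certain)
Overall = 0.66 × 193570 + 0.06 × 134600 + 0.28 × 164000 = 127756.2 + 8076 + 45920 = 181752.2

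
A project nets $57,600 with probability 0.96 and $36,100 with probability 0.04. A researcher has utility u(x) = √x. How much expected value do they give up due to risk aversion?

$96

E[u] = 0.96·√57600 + 0.04·√36100 = 0.96·240 + 0.04·190 = 238
CE = (238)² = 56644
Risk premium = EV − CE = 56740 − 56644 = 96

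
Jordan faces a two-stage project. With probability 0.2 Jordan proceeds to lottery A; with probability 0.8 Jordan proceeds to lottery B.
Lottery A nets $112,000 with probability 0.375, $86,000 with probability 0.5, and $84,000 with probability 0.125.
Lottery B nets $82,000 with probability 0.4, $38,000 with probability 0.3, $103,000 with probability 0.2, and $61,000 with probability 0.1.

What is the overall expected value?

EV(A) = 0.375 × 112000 + 0.5 × 86000 + 0.125 × 84000 = 42000 + 43000 + 10500 = 95500
EV(B) = 0.4 × 82000 + 0.3 × 38000 + 0.2 × 103000 + 0.1 × 61000 = 32800 + 11400 + 20600 + 6100 = 70900
Overall = 0.2 × 95500 + 0.8 × 70900 = 19100 + 56720 = 75820

$75,820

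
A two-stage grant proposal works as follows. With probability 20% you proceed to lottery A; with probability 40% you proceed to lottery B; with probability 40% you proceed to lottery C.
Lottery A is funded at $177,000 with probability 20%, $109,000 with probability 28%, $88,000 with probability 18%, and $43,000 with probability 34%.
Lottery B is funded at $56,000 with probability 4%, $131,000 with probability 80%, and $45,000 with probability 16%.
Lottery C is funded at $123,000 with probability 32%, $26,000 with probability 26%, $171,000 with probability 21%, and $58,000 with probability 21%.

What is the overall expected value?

$102,656

EV(A) = 0.2 × 177000 + 0.28 × 109000 + 0.18 × 88000 + 0.34 × 43000 = 35400 + 30520 + 15840 + 14620 = 96380
EV(B) = 0.04 × 56000 + 0.8 × 131000 + 0.16 × 45000 = 2240 + 104800 + 7200 = 114240
EV(C) = 0.32 × 123000 + 0.26 × 26000 + 0.21 × 171000 + 0.21 × 58000 = 39360 + 6760 + 35910 + 12180 = 94210
Overall = 0.2 × 96380 + 0.4 × 114240 + 0.4 × 94210 = 19276 + 45696 + 37684 = 102656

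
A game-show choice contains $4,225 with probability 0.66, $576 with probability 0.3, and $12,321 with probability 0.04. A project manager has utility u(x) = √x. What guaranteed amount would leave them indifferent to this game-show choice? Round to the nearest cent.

$2,974.61

E[u] = 0.66·√4225 + 0.3·√576 + 0.04·√12321 = 0.66·65 + 0.3·24 + 0.04·111 = 54.54
CE = (54.54)² = 2974.6116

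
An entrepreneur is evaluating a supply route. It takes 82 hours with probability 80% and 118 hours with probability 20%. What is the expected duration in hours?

EV = 0.8 × 82 + 0.2 × 118 = 65.6 + 23.6 = 89.2

89.2 hours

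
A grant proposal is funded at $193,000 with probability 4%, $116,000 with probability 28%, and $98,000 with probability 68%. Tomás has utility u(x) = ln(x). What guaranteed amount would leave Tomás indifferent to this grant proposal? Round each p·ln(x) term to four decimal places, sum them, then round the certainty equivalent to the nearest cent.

$105,566.88

E[u] = 0.04·ln(193000) + 0.28·ln(116000) + 0.68·ln(98000) = 0.4868 + 3.2652 + 7.8151 = 11.5671
CE = e^11.5671 ≈ 105566.88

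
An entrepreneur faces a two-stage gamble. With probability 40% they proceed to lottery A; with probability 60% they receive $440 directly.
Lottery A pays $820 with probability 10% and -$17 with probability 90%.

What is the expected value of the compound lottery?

EV(A) = 0.1 × 820 + 0.9 × (-17) = 82 − 15.3 = 66.7
Branch B: 440 (certain)
Overall = 0.4 × 66.7 + 0.6 × 440 = 26.68 + 264 = 290.68

$290.68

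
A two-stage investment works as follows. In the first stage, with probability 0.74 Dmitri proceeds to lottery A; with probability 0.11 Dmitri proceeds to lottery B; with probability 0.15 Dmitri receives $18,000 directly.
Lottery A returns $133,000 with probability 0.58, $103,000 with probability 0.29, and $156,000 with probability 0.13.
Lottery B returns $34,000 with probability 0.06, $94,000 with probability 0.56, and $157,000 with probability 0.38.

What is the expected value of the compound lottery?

EV(A) = 0.58 × 133000 + 0.29 × 103000 + 0.13 × 156000 = 77140 + 29870 + 20280 = 127290
EV(B) = 0.06 × 34000 + 0.56 × 94000 + 0.38 × 157000 = 2040 + 52640 + 59660 = 114340
Branch C: 18000 (certain)
Overall = 0.74 × 127290 + 0.11 × 114340 + 0.15 × 18000 = 94194.6 + 12577.4 + 2700 = 109472

$109,472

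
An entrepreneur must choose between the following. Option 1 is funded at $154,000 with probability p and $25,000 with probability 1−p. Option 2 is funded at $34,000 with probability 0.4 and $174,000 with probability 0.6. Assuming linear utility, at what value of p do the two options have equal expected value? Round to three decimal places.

EV(Option 2) = 0.4 × 34000 + 0.6 × 174000 = 13600 + 104400 = 118000
p·154000 + (1−p)·25000 = 118000
129000p + 25000 = 118000
p = (118000 − 25000) / 129000

p = 0.721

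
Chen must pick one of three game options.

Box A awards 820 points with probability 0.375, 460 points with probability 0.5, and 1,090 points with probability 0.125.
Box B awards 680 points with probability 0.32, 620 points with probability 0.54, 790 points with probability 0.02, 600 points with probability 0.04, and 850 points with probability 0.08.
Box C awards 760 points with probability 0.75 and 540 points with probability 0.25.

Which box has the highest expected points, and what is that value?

Box A = 0.375 × 820 + 0.5 × 460 + 0.125 × 1090 = 307.5 + 230 + 136.25 = 673.75
Box B = 0.32 × 680 + 0.54 × 620 + 0.02 × 790 + 0.04 × 600 + 0.08 × 850 = 217.6 + 334.8 + 15.8 + 24 + 68 = 660.2
Box C = 0.75 × 760 + 0.25 × 540 = 570 + 135 = 705

Box C (705 points)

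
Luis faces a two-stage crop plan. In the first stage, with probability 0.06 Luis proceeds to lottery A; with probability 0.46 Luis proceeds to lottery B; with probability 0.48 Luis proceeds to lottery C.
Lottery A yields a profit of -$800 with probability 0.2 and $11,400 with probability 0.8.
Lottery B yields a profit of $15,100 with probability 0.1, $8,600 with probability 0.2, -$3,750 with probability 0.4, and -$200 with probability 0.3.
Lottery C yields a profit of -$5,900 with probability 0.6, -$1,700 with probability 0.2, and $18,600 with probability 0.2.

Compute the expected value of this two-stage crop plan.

$1,229

EV(A) = 0.2 × (-800) + 0.8 × 11400 = -160 + 9120 = 8960
EV(B) = 0.1 × 15100 + 0.2 × 8600 + 0.4 × (-3750) + 0.3 × (-200) = 1510 + 1720 − 1500 − 60 = 1670
EV(C) = 0.6 × (-5900) + 0.2 × (-1700) + 0.2 × 18600 = -3540 − 340 + 3720 = -160
Overall = 0.06 × 8960 + 0.46 × 1670 + 0.48 × (-160) = 537.6 + 768.2 − 76.8 = 1229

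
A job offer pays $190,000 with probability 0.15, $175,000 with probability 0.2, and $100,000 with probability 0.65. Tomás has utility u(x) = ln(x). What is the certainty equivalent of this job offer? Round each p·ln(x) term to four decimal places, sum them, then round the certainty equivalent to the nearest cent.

E[u] = 0.15·ln(190000) + 0.2·ln(175000) + 0.65·ln(100000) = 1.8232 + 2.4145 + 7.4834 = 11.7211
CE = e^11.7211 ≈ 123142.81

$123,142.81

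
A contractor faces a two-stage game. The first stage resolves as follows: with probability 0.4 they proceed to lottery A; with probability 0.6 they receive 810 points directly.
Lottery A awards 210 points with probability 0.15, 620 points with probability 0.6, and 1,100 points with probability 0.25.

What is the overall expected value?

757.4 points

EV(A) = 0.15 × 210 + 0.6 × 620 + 0.25 × 1100 = 31.5 + 372 + 275 = 678.5
Branch B: 810 (certain)
Overall = 0.4 × 678.5 + 0.6 × 810 = 271.4 + 486 = 757.4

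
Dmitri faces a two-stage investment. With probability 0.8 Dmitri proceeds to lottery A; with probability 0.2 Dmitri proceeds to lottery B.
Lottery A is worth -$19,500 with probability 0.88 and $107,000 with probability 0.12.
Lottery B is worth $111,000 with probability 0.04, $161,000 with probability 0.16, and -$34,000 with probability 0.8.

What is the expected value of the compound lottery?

-$2,856

EV(A) = 0.88 × (-19500) + 0.12 × 107000 = -17160 + 12840 = -4320
EV(B) = 0.04 × 111000 + 0.16 × 161000 + 0.8 × (-34000) = 4440 + 25760 − 27200 = 3000
Overall = 0.8 × (-4320) + 0.2 × 3000 = -3456 + 600 = -2856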